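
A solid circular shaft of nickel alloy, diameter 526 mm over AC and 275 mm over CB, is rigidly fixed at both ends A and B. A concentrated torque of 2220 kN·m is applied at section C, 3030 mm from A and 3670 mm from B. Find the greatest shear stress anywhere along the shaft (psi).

10600 psi

Compatibility: T_A·a/J_AC = T_B·b/J_CB with T_A + T_B = T₀.
J_AC = 7.52×10^-3 m⁴, J_CB = 5.61×10^-4 m⁴, so T_A = T₀·(J_AC/a)/((J_AC/a)+(J_CB/b)) = 2.091e6 N·m, T_B = 129000 N·m.
τ in each portion: τ_AC = 7.32×10^7 Pa, τ_CB = 3.16×10^7 Pa; maximum is in AC.
τ_max = T_AC·r/J = 2.091e6·0.263/7.52×10^-3 = 7.318×10^7 Pa.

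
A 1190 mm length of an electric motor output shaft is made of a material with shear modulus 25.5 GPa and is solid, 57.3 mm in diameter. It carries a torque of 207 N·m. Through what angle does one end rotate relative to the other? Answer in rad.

0.00913 rad

J = πd⁴/32 = π(0.0573)⁴/32 = 1.058×10^-6 m⁴.
θ = T·L/(G·J) = 207.0 × 1.19 / (25.5×10⁹ × 1.058×10^-6) = 9.128×10^-3 rad.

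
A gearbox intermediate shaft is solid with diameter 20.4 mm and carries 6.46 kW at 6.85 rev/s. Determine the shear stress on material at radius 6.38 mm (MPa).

56.3 MPa

ω = 2π·6.85 = 43.04 rad/s, so T = P/ω = 6.46×10³ / 43.04 = 150.1 N·m.
J = πd⁴/32 = π(0.0204)⁴/32 = 1.700×10^-8 m⁴.
Shear stress varies linearly with radius: τ = T·r/J = 150.1 × 0.00638 / 1.700×10^-8 = 5.632×10^7 Pa.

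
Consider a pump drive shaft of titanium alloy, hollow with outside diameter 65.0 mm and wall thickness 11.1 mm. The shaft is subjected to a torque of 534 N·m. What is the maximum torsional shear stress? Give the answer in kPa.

J = π(d_o⁴ − d_i⁴)/32 = π(0.0650⁴ − 0.0428⁴)/32 = 1.423×10^-6 m⁴.
τ_max = T·r/J = 534.0 × 0.0325 / 1.423×10^-6 = 1.220×10^7 Pa.

12200 kPa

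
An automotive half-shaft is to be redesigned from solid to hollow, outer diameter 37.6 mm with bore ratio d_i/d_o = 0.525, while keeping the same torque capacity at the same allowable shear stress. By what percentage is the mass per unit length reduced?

Equal τ_max and T ⇒ the solid shaft needs d_s³ = d_o³(1−k⁴), so d_s = 37.6·(1−0.525⁴)^(1/3) = 36.62 mm.
Area ratio A_h/A_s = d_o²(1−k²)/d_s² = (1−k²)/(1−k⁴)^(2/3) = 0.7636.
Mass saving = 1 − 0.7636 = 23.6 %.

23.6 %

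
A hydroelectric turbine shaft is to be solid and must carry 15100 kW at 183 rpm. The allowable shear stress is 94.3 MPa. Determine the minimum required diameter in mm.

ω = 2π·183/60 = 19.16 rad/s, so T = P/ω = 15100×10³ / 19.16 = 787900 N·m.
For a solid shaft τ_max = 16T/(πd³), so d = (16T/(π τ_allow))^(1/3) = (16·787900/(π·9.43×10^7))^(1/3) = 0.3491 m.

349 mm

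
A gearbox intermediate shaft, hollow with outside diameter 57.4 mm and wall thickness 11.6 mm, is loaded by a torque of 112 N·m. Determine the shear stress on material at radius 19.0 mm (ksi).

J = π(d_o⁴ − d_i⁴)/32 = π(0.0574⁴ − 0.0342⁴)/32 = 9.314×10^-7 m⁴.
Shear stress varies linearly with radius: τ = T·r/J = 112.0 × 0.0190 / 9.314×10^-7 = 2.285×10^6 Pa.

0.331 ksi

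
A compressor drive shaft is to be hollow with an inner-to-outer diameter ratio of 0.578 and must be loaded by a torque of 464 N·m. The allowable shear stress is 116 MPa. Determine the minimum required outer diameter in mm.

For a hollow shaft with d_i/d_o = 0.578: τ_max = 16T/(π d_o³ (1−k⁴)), so d_o = [16T/(π τ_allow (1−k⁴))]^(1/3) = [16·464.0/(π·1.16×10^8·0.8884)]^(1/3) = 0.02841 m.

28.4 mm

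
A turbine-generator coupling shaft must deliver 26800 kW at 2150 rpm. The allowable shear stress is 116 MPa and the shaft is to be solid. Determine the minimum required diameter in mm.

174 mm

ω = 2π·2150/60 = 225.1 rad/s, so T = P/ω = 26800×10³ / 225.1 = 119000 N·m.
For a solid shaft τ_max = 16T/(πd³), so d = (16T/(π τ_allow))^(1/3) = (16·119000/(π·1.16×10^8))^(1/3) = 0.1735 m.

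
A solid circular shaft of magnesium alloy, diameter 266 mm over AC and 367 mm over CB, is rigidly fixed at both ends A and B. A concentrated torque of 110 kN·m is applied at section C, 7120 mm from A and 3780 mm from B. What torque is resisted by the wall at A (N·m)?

14100 N·m

Compatibility: T_A·a/J_AC = T_B·b/J_CB with T_A + T_B = T₀.
J_AC = 4.92×10^-4 m⁴, J_CB = 1.78×10^-3 m⁴, so T_A = T₀·(J_AC/a)/((J_AC/a)+(J_CB/b)) = 14060 N·m, T_B = 95940 N·m.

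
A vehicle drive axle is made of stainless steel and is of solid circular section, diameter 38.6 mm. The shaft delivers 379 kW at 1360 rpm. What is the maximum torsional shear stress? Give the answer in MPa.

236 MPa

ω = 2π·1360/60 = 142.4 rad/s, so T = P/ω = 379×10³ / 142.4 = 2661 N·m.
J = πd⁴/32 = π(0.0386)⁴/32 = 2.179×10^-7 m⁴.
τ_max = T·r/J = 2661 × 0.0193 / 2.179×10^-7 = 2.357×10^8 Pa.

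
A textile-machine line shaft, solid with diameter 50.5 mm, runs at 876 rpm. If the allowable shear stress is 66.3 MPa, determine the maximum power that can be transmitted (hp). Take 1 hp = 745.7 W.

J = πd⁴/32 = π(0.0505)⁴/32 = 6.385×10^-7 m⁴.
T_max = τ_allow·J/r = 6.63×10^7 × 6.385×10^-7 / 0.0253 = 1677 N·m.
ω = 2π·876/60 = 91.73 rad/s, so P_max = T_max·ω = 1.538×10^5 W.

206 hp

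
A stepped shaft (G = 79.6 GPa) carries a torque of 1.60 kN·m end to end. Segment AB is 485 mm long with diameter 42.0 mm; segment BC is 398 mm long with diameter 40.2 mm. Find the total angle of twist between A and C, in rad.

J_AB = π(0.0420)⁴/32 = 3.05×10^-7 m⁴; J_BC = π(0.0402)⁴/32 = 2.56×10^-7 m⁴.
θ = (T/G)·Σ L_i/J_i = (1600/79.6×10⁹)·(0.485/3.05×10^-7 + 0.398/2.56×10^-7) = 0.06311 rad.

0.0631 rad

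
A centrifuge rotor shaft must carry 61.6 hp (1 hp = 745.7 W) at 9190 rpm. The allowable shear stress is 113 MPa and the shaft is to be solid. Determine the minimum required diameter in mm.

ω = 2π·9190/60 = 962.4 rad/s, so T = P/ω = 61.6×745.7 / 962.4 = 47.73 N·m.
For a solid shaft τ_max = 16T/(πd³), so d = (16T/(π τ_allow))^(1/3) = (16·47.73/(π·1.13×10^8))^(1/3) = 0.01291 m.

12.9 mm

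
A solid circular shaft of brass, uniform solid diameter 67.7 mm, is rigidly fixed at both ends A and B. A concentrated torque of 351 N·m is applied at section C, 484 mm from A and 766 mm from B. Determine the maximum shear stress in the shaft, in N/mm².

3.53 N/mm²

With uniform GJ and both ends fixed, compatibility θ_AC = θ_CB gives T_A·a = T_B·b, together with T_A + T_B = T₀.
T_A = T₀·b/(a+b) = 351.0·766/1250 = 215.1 N·m; T_B = 135.9 N·m.
τ in each portion: τ_AC = 3.53×10^6 Pa, τ_CB = 2.23×10^6 Pa; maximum is in AC.
τ_max = T_AC·r/J = 215.1·0.0338/2.06×10^-6 = 3.530×10^6 Pa.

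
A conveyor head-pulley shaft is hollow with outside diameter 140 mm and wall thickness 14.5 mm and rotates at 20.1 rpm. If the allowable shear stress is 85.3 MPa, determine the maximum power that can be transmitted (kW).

J = π(d_o⁴ − d_i⁴)/32 = π(0.140⁴ − 0.111⁴)/32 = 2.281×10^-5 m⁴.
T_max = τ_allow·J/r = 8.53×10^7 × 2.281×10^-5 / 0.0700 = 27800 N·m.
ω = 2π·20.1/60 = 2.105 rad/s, so P_max = T_max·ω = 5.851×10^4 W.

58.5 kW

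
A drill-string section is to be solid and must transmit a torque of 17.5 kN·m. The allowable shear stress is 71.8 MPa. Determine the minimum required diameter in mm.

For a solid shaft τ_max = 16T/(πd³), so d = (16T/(π τ_allow))^(1/3) = (16·17500/(π·7.18×10^7))^(1/3) = 0.1075 m.

107 mm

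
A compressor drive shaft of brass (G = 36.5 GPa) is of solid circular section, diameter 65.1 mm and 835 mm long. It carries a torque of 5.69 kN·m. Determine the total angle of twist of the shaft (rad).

J = πd⁴/32 = π(0.0651)⁴/32 = 1.763×10^-6 m⁴.
θ = T·L/(G·J) = 5690 × 0.835 / (36.5×10⁹ × 1.763×10^-6) = 0.07382 rad.

0.0738 rad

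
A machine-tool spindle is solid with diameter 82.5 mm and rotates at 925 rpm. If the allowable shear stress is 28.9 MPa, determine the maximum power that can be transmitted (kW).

309 kW

J = πd⁴/32 = π(0.0825)⁴/32 = 4.548×10^-6 m⁴.
T_max = τ_allow·J/r = 2.89×10^7 × 4.548×10^-6 / 0.0413 = 3186 N·m.
ω = 2π·925/60 = 96.87 rad/s, so P_max = T_max·ω = 3.086×10^5 W.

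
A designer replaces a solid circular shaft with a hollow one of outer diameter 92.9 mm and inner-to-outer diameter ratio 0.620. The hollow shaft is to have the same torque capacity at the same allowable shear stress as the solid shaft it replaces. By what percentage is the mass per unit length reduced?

31.5 %

Equal τ_max and T ⇒ the solid shaft needs d_s³ = d_o³(1−k⁴), so d_s = 92.9·(1−0.620⁴)^(1/3) = 88.08 mm.
Area ratio A_h/A_s = d_o²(1−k²)/d_s² = (1−k²)/(1−k⁴)^(2/3) = 0.6848.
Mass saving = 1 − 0.6848 = 31.5 %.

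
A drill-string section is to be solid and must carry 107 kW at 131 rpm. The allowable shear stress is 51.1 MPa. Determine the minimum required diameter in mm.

91.9 mm

ω = 2π·131/60 = 13.72 rad/s, so T = P/ω = 107×10³ / 13.72 = 7800 N·m.
For a solid shaft τ_max = 16T/(πd³), so d = (16T/(π τ_allow))^(1/3) = (16·7800/(π·5.11×10^7))^(1/3) = 0.09195 m.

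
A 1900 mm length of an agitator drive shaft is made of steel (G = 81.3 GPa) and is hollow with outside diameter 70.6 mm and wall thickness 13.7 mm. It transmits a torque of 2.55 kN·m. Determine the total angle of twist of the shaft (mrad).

J = π(d_o⁴ − d_i⁴)/32 = π(0.0706⁴ − 0.0432⁴)/32 = 2.097×10^-6 m⁴.
θ = T·L/(G·J) = 2550 × 1.90 / (81.3×10⁹ × 2.097×10^-6) = 0.02842 rad.

28.4 mrad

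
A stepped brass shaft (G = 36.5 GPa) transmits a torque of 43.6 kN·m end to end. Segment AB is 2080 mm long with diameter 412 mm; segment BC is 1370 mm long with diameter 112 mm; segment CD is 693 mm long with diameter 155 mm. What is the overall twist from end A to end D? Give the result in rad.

J_AB = π(0.412)⁴/32 = 2.83×10^-3 m⁴; J_BC = π(0.112)⁴/32 = 1.54×10^-5 m⁴; J_CD = π(0.155)⁴/32 = 5.67×10^-5 m⁴.
θ = (T/G)·Σ L_i/J_i = (43600/36.5×10⁹)·(2.08/2.83×10^-3 + 1.37/1.54×10^-5 + 0.693/5.67×10^-5) = 0.1214 rad.

0.121 rad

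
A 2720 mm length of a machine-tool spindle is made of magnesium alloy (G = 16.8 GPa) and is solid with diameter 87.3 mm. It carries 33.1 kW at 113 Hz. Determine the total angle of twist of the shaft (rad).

0.00132 rad

ω = 2π·113 = 710.0 rad/s, so T = P/ω = 33.1×10³ / 710.0 = 46.62 N·m.
J = πd⁴/32 = π(0.0873)⁴/32 = 5.702×10^-6 m⁴.
θ = T·L/(G·J) = 46.62 × 2.72 / (16.8×10⁹ × 5.702×10^-6) = 1.324×10^-3 rad.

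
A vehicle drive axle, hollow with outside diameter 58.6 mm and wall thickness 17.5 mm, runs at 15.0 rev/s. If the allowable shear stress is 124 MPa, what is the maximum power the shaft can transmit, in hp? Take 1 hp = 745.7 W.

J = π(d_o⁴ − d_i⁴)/32 = π(0.0586⁴ − 0.0236⁴)/32 = 1.127×10^-6 m⁴.
T_max = τ_allow·J/r = 1.24×10^8 × 1.127×10^-6 / 0.0293 = 4771 N·m.
ω = 2π·15.0 = 94.25 rad/s, so P_max = T_max·ω = 4.496×10^5 W.

603 hp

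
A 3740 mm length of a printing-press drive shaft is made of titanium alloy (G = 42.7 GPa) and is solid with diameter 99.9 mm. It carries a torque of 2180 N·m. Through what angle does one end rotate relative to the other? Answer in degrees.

J = πd⁴/32 = π(0.0999)⁴/32 = 9.778×10^-6 m⁴.
θ = T·L/(G·J) = 2180 × 3.74 / (42.7×10⁹ × 9.778×10^-6) = 0.01953 rad.

1.12°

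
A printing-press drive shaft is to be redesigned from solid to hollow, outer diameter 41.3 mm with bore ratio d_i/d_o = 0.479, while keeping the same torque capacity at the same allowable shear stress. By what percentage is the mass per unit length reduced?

20.1 %

Equal τ_max and T ⇒ the solid shaft needs d_s³ = d_o³(1−k⁴), so d_s = 41.3·(1−0.479⁴)^(1/3) = 40.56 mm.
Area ratio A_h/A_s = d_o²(1−k²)/d_s² = (1−k²)/(1−k⁴)^(2/3) = 0.7988.
Mass saving = 1 − 0.7988 = 20.1 %.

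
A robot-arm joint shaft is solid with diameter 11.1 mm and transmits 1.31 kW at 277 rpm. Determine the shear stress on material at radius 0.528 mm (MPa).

16.0 MPa

ω = 2π·277/60 = 29.01 rad/s, so T = P/ω = 1.31×10³ / 29.01 = 45.16 N·m.
J = πd⁴/32 = π(0.0111)⁴/32 = 1.490×10^-9 m⁴.
Shear stress varies linearly with radius: τ = T·r/J = 45.16 × 5.28e-4 / 1.490×10^-9 = 1.600×10^7 Pa.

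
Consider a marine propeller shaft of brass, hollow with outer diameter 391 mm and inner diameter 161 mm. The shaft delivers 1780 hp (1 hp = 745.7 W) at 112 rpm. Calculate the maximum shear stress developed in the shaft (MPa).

ω = 2π·112/60 = 11.73 rad/s, so T = P/ω = 1780×745.7 / 11.73 = 113200 N·m.
J = π(d_o⁴ − d_i⁴)/32 = π(0.391⁴ − 0.161⁴)/32 = 2.229×10^-3 m⁴.
τ_max = T·r/J = 113200 × 0.196 / 2.229×10^-3 = 9.928×10^6 Pa.

9.93 MPa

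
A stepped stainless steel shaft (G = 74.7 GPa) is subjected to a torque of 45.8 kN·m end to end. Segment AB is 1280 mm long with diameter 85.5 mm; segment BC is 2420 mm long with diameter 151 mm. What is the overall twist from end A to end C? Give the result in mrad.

J_AB = π(0.0855)⁴/32 = 5.25×10^-6 m⁴; J_BC = π(0.151)⁴/32 = 5.10×10^-5 m⁴.
θ = (T/G)·Σ L_i/J_i = (45800/74.7×10⁹)·(1.28/5.25×10^-6 + 2.42/5.10×10^-5) = 0.1787 rad.

179 mrad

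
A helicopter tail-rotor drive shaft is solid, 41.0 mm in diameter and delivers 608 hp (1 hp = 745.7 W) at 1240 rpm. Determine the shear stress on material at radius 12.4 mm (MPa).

156 MPa

ω = 2π·1240/60 = 129.9 rad/s, so T = P/ω = 608×745.7 / 129.9 = 3492 N·m.
J = πd⁴/32 = π(0.0410)⁴/32 = 2.774×10^-7 m⁴.
Shear stress varies linearly with radius: τ = T·r/J = 3492 × 0.0124 / 2.774×10^-7 = 1.561×10^8 Pa.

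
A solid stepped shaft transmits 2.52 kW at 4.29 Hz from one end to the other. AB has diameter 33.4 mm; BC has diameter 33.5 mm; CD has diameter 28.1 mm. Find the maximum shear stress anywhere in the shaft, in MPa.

21.5 MPa

ω = 2π·4.29 = 26.95 rad/s, so T = P/ω = 2.52×10³ / 26.95 = 93.49 N·m.
Under the same torque, τ_max = 16T/(πd³) is largest where d is smallest — segment CD (d = 28.1 mm).
τ_max = 16·93.49/(π·(0.0281)³) = 2.146×10^7 Pa.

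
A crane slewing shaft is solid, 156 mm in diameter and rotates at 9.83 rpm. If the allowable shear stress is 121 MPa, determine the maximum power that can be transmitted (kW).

92.8 kW

J = πd⁴/32 = π(0.156)⁴/32 = 5.814×10^-5 m⁴.
T_max = τ_allow·J/r = 1.21×10^8 × 5.814×10^-5 / 0.0780 = 90200 N·m.
ω = 2π·9.83/60 = 1.029 rad/s, so P_max = T_max·ω = 9.285×10^4 W.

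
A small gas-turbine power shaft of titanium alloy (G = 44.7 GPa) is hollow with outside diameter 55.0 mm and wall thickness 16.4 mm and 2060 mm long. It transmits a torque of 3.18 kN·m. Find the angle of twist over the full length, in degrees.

9.60°

J = π(d_o⁴ − d_i⁴)/32 = π(0.0550⁴ − 0.0222⁴)/32 = 8.745×10^-7 m⁴.
θ = T·L/(G·J) = 3180 × 2.06 / (44.7×10⁹ × 8.745×10^-7) = 0.1676 rad.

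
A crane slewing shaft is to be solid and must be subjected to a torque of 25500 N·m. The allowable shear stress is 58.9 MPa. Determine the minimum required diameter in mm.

For a solid shaft τ_max = 16T/(πd³), so d = (16T/(π τ_allow))^(1/3) = (16·25500/(π·5.89×10^7))^(1/3) = 0.1302 m.

130 mm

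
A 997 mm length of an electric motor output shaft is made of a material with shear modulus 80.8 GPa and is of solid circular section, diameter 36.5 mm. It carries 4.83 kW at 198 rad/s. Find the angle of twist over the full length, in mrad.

ω = 198 rad/s, so T = P/ω = 4.83×10³ / 198.0 = 24.39 N·m.
J = πd⁴/32 = π(0.0365)⁴/32 = 1.742×10^-7 m⁴.
θ = T·L/(G·J) = 24.39 × 0.997 / (80.8×10⁹ × 1.742×10^-7) = 1.727×10^-3 rad.

1.73 mrad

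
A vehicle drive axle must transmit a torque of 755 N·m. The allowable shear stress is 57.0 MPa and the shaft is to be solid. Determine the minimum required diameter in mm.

For a solid shaft τ_max = 16T/(πd³), so d = (16T/(π τ_allow))^(1/3) = (16·755.0/(π·5.70×10^7))^(1/3) = 0.04071 m.

40.7 mm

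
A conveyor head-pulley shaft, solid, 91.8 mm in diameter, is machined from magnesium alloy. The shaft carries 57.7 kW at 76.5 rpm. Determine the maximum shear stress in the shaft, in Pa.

4.74e7 Pa

ω = 2π·76.5/60 = 8.011 rad/s, so T = P/ω = 57.7×10³ / 8.011 = 7203 N·m.
J = πd⁴/32 = π(0.0918)⁴/32 = 6.972×10^-6 m⁴.
τ_max = T·r/J = 7203 × 0.0459 / 6.972×10^-6 = 4.742×10^7 Pa.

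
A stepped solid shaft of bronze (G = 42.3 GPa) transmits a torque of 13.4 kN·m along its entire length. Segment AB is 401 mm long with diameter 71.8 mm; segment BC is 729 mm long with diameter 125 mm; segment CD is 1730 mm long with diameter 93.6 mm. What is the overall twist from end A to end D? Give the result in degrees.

J_AB = π(0.0718)⁴/32 = 2.61×10^-6 m⁴; J_BC = π(0.125)⁴/32 = 2.40×10^-5 m⁴; J_CD = π(0.0936)⁴/32 = 7.54×10^-6 m⁴.
θ = (T/G)·Σ L_i/J_i = (13400/42.3×10⁹)·(0.401/2.61×10^-6 + 0.729/2.40×10^-5 + 1.73/7.54×10^-6) = 0.1311 rad.

7.51°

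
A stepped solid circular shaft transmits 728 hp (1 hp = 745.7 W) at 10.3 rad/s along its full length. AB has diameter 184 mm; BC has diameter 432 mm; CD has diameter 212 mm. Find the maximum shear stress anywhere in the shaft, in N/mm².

43.1 N/mm²

ω = 10.3 rad/s, so T = P/ω = 728×745.7 / 10.30 = 52710 N·m.
Under the same torque, τ_max = 16T/(πd³) is largest where d is smallest — segment AB (d = 184 mm).
τ_max = 16·52710/(π·(0.184)³) = 4.309×10^7 Pa.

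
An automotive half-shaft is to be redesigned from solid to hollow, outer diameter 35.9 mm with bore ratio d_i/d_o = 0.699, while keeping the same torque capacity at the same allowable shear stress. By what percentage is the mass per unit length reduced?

38.7 %

Equal τ_max and T ⇒ the solid shaft needs d_s³ = d_o³(1−k⁴), so d_s = 35.9·(1−0.699⁴)^(1/3) = 32.78 mm.
Area ratio A_h/A_s = d_o²(1−k²)/d_s² = (1−k²)/(1−k⁴)^(2/3) = 0.6134.
Mass saving = 1 − 0.6134 = 38.7 %.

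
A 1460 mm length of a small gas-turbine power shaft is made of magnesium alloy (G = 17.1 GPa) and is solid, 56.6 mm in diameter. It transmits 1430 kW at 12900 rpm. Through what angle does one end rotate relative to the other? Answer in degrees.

ω = 2π·12900/60 = 1351 rad/s, so T = P/ω = 1430×10³ / 1351 = 1059 N·m.
J = πd⁴/32 = π(0.0566)⁴/32 = 1.008×10^-6 m⁴.
θ = T·L/(G·J) = 1059 × 1.46 / (17.1×10⁹ × 1.008×10^-6) = 0.08970 rad.

5.14°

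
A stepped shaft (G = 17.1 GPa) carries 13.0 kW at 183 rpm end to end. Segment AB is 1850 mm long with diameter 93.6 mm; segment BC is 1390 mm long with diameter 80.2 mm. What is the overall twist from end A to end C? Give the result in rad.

0.0233 rad

ω = 2π·183/60 = 19.16 rad/s, so T = P/ω = 13.0×10³ / 19.16 = 678.4 N·m.
J_AB = π(0.0936)⁴/32 = 7.54×10^-6 m⁴; J_BC = π(0.0802)⁴/32 = 4.06×10^-6 m⁴.
θ = (T/G)·Σ L_i/J_i = (678.4/17.1×10⁹)·(1.85/7.54×10^-6 + 1.39/4.06×10^-6) = 0.02332 rad.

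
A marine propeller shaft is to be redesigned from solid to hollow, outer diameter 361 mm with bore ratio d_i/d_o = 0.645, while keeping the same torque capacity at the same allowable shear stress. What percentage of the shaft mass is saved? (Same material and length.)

Equal τ_max and T ⇒ the solid shaft needs d_s³ = d_o³(1−k⁴), so d_s = 361·(1−0.645⁴)^(1/3) = 338.8 mm.
Area ratio A_h/A_s = d_o²(1−k²)/d_s² = (1−k²)/(1−k⁴)^(2/3) = 0.6629.
Mass saving = 1 − 0.6629 = 33.7 %.

33.7 %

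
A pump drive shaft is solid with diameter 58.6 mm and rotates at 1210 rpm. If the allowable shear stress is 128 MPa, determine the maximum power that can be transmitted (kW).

J = πd⁴/32 = π(0.0586)⁴/32 = 1.158×10^-6 m⁴.
T_max = τ_allow·J/r = 1.28×10^8 × 1.158×10^-6 / 0.0293 = 5057 N·m.
ω = 2π·1210/60 = 126.7 rad/s, so P_max = T_max·ω = 6.408×10^5 W.

641 kW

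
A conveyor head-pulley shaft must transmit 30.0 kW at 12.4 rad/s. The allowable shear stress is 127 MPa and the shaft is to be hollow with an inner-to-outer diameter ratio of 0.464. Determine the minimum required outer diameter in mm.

ω = 12.4 rad/s, so T = P/ω = 30.0×10³ / 12.40 = 2419 N·m.
For a hollow shaft with d_i/d_o = 0.464: τ_max = 16T/(π d_o³ (1−k⁴)), so d_o = [16T/(π τ_allow (1−k⁴))]^(1/3) = [16·2419/(π·1.27×10^8·0.9536)]^(1/3) = 0.04668 m.

46.7 mm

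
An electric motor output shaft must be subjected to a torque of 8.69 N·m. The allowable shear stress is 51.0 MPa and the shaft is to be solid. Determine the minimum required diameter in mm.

9.54 mm

For a solid shaft τ_max = 16T/(πd³), so d = (16T/(π τ_allow))^(1/3) = (16·8.690/(π·5.10×10^7))^(1/3) = 0.009538 m.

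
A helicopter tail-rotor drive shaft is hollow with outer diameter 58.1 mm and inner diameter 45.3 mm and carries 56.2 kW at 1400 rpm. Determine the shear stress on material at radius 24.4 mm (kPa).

13300 kPa

ω = 2π·1400/60 = 146.6 rad/s, so T = P/ω = 56.2×10³ / 146.6 = 383.3 N·m.
J = π(d_o⁴ − d_i⁴)/32 = π(0.0581⁴ − 0.0453⁴)/32 = 7.053×10^-7 m⁴.
Shear stress varies linearly with radius: τ = T·r/J = 383.3 × 0.0244 / 7.053×10^-7 = 1.326×10^7 Pa.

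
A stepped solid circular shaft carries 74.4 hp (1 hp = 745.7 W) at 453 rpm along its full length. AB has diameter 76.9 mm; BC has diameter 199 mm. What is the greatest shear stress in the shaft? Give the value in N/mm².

ω = 2π·453/60 = 47.44 rad/s, so T = P/ω = 74.4×745.7 / 47.44 = 1170 N·m.
Under the same torque, τ_max = 16T/(πd³) is largest where d is smallest — segment AB (d = 76.9 mm).
τ_max = 16·1170/(π·(0.0769)³) = 1.310×10^7 Pa.

13.1 N/mm²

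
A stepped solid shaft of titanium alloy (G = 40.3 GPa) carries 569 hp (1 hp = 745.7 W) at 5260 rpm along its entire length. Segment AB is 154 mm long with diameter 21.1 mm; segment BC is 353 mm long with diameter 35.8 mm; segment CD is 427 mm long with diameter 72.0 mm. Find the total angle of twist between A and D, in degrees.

11.2°

ω = 2π·5260/60 = 550.8 rad/s, so T = P/ω = 569×745.7 / 550.8 = 770.3 N·m.
J_AB = π(0.0211)⁴/32 = 1.95×10^-8 m⁴; J_BC = π(0.0358)⁴/32 = 1.61×10^-7 m⁴; J_CD = π(0.0720)⁴/32 = 2.64×10^-6 m⁴.
θ = (T/G)·Σ L_i/J_i = (770.3/40.3×10⁹)·(0.154/1.95×10^-8 + 0.353/1.61×10^-7 + 0.427/2.64×10^-6) = 0.1962 rad.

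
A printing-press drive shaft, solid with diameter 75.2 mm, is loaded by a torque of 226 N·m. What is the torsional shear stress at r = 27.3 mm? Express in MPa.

J = πd⁴/32 = π(0.0752)⁴/32 = 3.140×10^-6 m⁴.
Shear stress varies linearly with radius: τ = T·r/J = 226.0 × 0.0273 / 3.140×10^-6 = 1.965×10^6 Pa.

1.97 MPa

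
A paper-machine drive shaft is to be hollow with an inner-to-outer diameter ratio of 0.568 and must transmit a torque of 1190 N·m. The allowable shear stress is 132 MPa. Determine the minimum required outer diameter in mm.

37.1 mm

For a hollow shaft with d_i/d_o = 0.568: τ_max = 16T/(π d_o³ (1−k⁴)), so d_o = [16T/(π τ_allow (1−k⁴))]^(1/3) = [16·1190/(π·1.32×10^8·0.8959)]^(1/3) = 0.03714 m.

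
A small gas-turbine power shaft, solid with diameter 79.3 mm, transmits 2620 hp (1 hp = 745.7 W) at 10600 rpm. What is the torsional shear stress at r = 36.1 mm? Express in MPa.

16.4 MPa

ω = 2π·10600/60 = 1110 rad/s, so T = P/ω = 2620×745.7 / 1110 = 1760 N·m.
J = πd⁴/32 = π(0.0793)⁴/32 = 3.882×10^-6 m⁴.
Shear stress varies linearly with radius: τ = T·r/J = 1760 × 0.0361 / 3.882×10^-6 = 1.637×10^7 Pa.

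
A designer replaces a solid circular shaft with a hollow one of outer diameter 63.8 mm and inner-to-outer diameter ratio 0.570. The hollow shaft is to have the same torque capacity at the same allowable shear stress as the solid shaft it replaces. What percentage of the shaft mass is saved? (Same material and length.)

27.3 %

Equal τ_max and T ⇒ the solid shaft needs d_s³ = d_o³(1−k⁴), so d_s = 63.8·(1−0.570⁴)^(1/3) = 61.47 mm.
Area ratio A_h/A_s = d_o²(1−k²)/d_s² = (1−k²)/(1−k⁴)^(2/3) = 0.7272.
Mass saving = 1 − 0.7272 = 27.3 %.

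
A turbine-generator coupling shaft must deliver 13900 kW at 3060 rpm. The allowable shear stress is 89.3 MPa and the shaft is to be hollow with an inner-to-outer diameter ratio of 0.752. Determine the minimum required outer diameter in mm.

154 mm

ω = 2π·3060/60 = 320.4 rad/s, so T = P/ω = 13900×10³ / 320.4 = 43380 N·m.
For a hollow shaft with d_i/d_o = 0.752: τ_max = 16T/(π d_o³ (1−k⁴)), so d_o = [16T/(π τ_allow (1−k⁴))]^(1/3) = [16·43380/(π·8.93×10^7·0.6802)]^(1/3) = 0.1538 m.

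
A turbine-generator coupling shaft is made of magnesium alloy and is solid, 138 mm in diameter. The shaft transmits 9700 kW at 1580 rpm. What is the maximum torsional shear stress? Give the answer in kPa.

114000 kPa

ω = 2π·1580/60 = 165.5 rad/s, so T = P/ω = 9700×10³ / 165.5 = 58630 N·m.
J = πd⁴/32 = π(0.138)⁴/32 = 3.561×10^-5 m⁴.
τ_max = T·r/J = 58630 × 0.0690 / 3.561×10^-5 = 1.136×10^8 Pa.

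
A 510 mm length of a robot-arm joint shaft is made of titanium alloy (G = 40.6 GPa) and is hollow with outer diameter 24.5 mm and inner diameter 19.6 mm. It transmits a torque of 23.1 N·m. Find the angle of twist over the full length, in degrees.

J = π(d_o⁴ − d_i⁴)/32 = π(0.0245⁴ − 0.0196⁴)/32 = 2.088×10^-8 m⁴.
θ = T·L/(G·J) = 23.10 × 0.510 / (40.6×10⁹ × 2.088×10^-8) = 0.01389 rad.

0.796°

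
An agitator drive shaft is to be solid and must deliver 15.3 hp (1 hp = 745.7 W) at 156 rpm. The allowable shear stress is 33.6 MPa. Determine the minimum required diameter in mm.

ω = 2π·156/60 = 16.34 rad/s, so T = P/ω = 15.3×745.7 / 16.34 = 698.4 N·m.
For a solid shaft τ_max = 16T/(πd³), so d = (16T/(π τ_allow))^(1/3) = (16·698.4/(π·3.36×10^7))^(1/3) = 0.04731 m.

47.3 mm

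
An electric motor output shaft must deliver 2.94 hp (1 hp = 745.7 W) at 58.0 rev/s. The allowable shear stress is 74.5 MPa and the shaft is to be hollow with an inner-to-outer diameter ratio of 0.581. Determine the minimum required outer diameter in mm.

7.74 mm

ω = 2π·58.0 = 364.4 rad/s, so T = P/ω = 2.94×745.7 / 364.4 = 6.016 N·m.
For a hollow shaft with d_i/d_o = 0.581: τ_max = 16T/(π d_o³ (1−k⁴)), so d_o = [16T/(π τ_allow (1−k⁴))]^(1/3) = [16·6.016/(π·7.45×10^7·0.8861)]^(1/3) = 0.007743 m.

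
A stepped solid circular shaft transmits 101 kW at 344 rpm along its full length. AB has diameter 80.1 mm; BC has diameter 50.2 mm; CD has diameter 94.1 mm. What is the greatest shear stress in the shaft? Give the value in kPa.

ω = 2π·344/60 = 36.02 rad/s, so T = P/ω = 101×10³ / 36.02 = 2804 N·m.
Under the same torque, τ_max = 16T/(πd³) is largest where d is smallest — segment BC (d = 50.2 mm).
τ_max = 16·2804/(π·(0.0502)³) = 1.129×10^8 Pa.

113000 kPa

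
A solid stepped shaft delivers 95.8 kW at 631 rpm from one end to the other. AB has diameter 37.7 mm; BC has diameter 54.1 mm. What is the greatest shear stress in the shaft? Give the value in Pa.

ω = 2π·631/60 = 66.08 rad/s, so T = P/ω = 95.8×10³ / 66.08 = 1450 N·m.
Under the same torque, τ_max = 16T/(πd³) is largest where d is smallest — segment AB (d = 37.7 mm).
τ_max = 16·1450/(π·(0.0377)³) = 1.378×10^8 Pa.

1.38e8 Pa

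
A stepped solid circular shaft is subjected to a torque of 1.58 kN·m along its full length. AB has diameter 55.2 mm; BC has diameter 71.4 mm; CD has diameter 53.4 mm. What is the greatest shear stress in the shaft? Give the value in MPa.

Under the same torque, τ_max = 16T/(πd³) is largest where d is smallest — segment CD (d = 53.4 mm).
τ_max = 16·1580/(π·(0.0534)³) = 5.284×10^7 Pa.

52.8 MPa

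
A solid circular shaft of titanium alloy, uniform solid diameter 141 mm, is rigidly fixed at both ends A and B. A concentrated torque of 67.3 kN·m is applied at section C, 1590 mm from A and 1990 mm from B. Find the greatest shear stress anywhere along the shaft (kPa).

68000 kPa

With uniform GJ and both ends fixed, compatibility θ_AC = θ_CB gives T_A·a = T_B·b, together with T_A + T_B = T₀.
T_A = T₀·b/(a+b) = 67300·1990/3580 = 37410 N·m; T_B = 29890 N·m.
τ in each portion: τ_AC = 6.80×10^7 Pa, τ_CB = 5.43×10^7 Pa; maximum is in AC.
τ_max = T_AC·r/J = 37410·0.0705/3.88×10^-5 = 6.797×10^7 Pa.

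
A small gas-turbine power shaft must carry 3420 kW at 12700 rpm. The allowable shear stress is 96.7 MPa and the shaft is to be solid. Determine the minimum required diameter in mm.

51.4 mm

ω = 2π·12700/60 = 1330 rad/s, so T = P/ω = 3420×10³ / 1330 = 2572 N·m.
For a solid shaft τ_max = 16T/(πd³), so d = (16T/(π τ_allow))^(1/3) = (16·2572/(π·9.67×10^7))^(1/3) = 0.05135 m.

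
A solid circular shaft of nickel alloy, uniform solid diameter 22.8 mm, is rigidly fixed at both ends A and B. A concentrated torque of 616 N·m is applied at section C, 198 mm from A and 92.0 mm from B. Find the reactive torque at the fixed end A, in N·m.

With uniform GJ and both ends fixed, compatibility θ_AC = θ_CB gives T_A·a = T_B·b, together with T_A + T_B = T₀.
T_A = T₀·b/(a+b) = 616.0·92.0/290.0 = 195.4 N·m; T_B = 420.6 N·m.

195 N·m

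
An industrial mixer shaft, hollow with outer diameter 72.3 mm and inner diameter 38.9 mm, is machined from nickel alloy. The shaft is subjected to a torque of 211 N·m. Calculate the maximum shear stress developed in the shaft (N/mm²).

J = π(d_o⁴ − d_i⁴)/32 = π(0.0723⁴ − 0.0389⁴)/32 = 2.458×10^-6 m⁴.
τ_max = T·r/J = 211.0 × 0.0362 / 2.458×10^-6 = 3.103×10^6 Pa.

3.10 N/mm²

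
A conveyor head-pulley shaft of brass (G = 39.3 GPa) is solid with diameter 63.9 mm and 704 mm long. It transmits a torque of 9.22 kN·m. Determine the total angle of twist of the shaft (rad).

J = πd⁴/32 = π(0.0639)⁴/32 = 1.637×10^-6 m⁴.
θ = T·L/(G·J) = 9220 × 0.704 / (39.3×10⁹ × 1.637×10^-6) = 0.1009 rad.

0.101 rad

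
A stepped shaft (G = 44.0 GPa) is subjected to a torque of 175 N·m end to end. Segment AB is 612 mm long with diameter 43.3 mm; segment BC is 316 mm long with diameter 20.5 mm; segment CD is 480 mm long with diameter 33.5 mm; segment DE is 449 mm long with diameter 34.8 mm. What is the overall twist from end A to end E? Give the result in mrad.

J_AB = π(0.0433)⁴/32 = 3.45×10^-7 m⁴; J_BC = π(0.0205)⁴/32 = 1.73×10^-8 m⁴; J_CD = π(0.0335)⁴/32 = 1.24×10^-7 m⁴; J_DE = π(0.0348)⁴/32 = 1.44×10^-7 m⁴.
θ = (T/G)·Σ L_i/J_i = (175.0/44.0×10⁹)·(0.612/3.45×10^-7 + 0.316/1.73×10^-8 + 0.480/1.24×10^-7 + 0.449/1.44×10^-7) = 0.1074 rad.

107 mrad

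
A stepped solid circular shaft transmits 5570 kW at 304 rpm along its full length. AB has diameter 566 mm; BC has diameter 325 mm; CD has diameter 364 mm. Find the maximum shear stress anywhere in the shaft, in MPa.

26.0 MPa

ω = 2π·304/60 = 31.83 rad/s, so T = P/ω = 5570×10³ / 31.83 = 175000 N·m.
Under the same torque, τ_max = 16T/(πd³) is largest where d is smallest — segment BC (d = 325 mm).
τ_max = 16·175000/(π·(0.325)³) = 2.596×10^7 Pa.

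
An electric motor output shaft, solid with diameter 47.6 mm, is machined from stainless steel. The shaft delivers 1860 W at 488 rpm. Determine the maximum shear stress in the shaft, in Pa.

ω = 2π·488/60 = 51.10 rad/s, so T = P/ω = 1860 / 51.10 = 36.40 N·m.
J = πd⁴/32 = π(0.0476)⁴/32 = 5.040×10^-7 m⁴.
τ_max = T·r/J = 36.40 × 0.0238 / 5.040×10^-7 = 1.719×10^6 Pa.

1.72e6 Pa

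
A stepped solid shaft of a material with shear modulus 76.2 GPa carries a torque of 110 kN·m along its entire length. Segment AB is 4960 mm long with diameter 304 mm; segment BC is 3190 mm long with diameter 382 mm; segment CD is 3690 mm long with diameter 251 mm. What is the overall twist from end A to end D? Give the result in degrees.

J_AB = π(0.304)⁴/32 = 8.38×10^-4 m⁴; J_BC = π(0.382)⁴/32 = 2.09×10^-3 m⁴; J_CD = π(0.251)⁴/32 = 3.90×10^-4 m⁴.
θ = (T/G)·Σ L_i/J_i = (110000/76.2×10⁹)·(4.96/8.38×10^-4 + 3.19/2.09×10^-3 + 3.69/3.90×10^-4) = 0.02441 rad.

1.40°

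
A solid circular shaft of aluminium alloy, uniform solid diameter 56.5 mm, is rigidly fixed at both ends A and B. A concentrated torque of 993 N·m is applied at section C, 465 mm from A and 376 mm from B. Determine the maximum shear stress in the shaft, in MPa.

With uniform GJ and both ends fixed, compatibility θ_AC = θ_CB gives T_A·a = T_B·b, together with T_A + T_B = T₀.
T_A = T₀·b/(a+b) = 993.0·376/841.0 = 444.0 N·m; T_B = 549.0 N·m.
τ in each portion: τ_AC = 1.25×10^7 Pa, τ_CB = 1.55×10^7 Pa; maximum is in CB.
τ_max = T_CB·r/J = 549.0·0.0283/1.00×10^-6 = 1.550×10^7 Pa.

15.5 MPa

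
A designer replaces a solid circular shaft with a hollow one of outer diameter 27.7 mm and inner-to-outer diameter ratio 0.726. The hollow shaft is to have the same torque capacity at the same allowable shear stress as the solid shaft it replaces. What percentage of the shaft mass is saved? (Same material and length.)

Equal τ_max and T ⇒ the solid shaft needs d_s³ = d_o³(1−k⁴), so d_s = 27.7·(1−0.726⁴)^(1/3) = 24.85 mm.
Area ratio A_h/A_s = d_o²(1−k²)/d_s² = (1−k²)/(1−k⁴)^(2/3) = 0.5875.
Mass saving = 1 − 0.5875 = 41.2 %.

41.2 %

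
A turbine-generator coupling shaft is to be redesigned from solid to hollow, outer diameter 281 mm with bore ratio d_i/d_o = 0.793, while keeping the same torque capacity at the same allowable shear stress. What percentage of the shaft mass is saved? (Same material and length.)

Equal τ_max and T ⇒ the solid shaft needs d_s³ = d_o³(1−k⁴), so d_s = 281·(1−0.793⁴)^(1/3) = 237.6 mm.
Area ratio A_h/A_s = d_o²(1−k²)/d_s² = (1−k²)/(1−k⁴)^(2/3) = 0.5191.
Mass saving = 1 − 0.5191 = 48.1 %.

48.1 %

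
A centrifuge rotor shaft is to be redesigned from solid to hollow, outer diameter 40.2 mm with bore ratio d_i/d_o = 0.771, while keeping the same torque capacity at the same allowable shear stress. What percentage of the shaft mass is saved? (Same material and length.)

45.8 %

Equal τ_max and T ⇒ the solid shaft needs d_s³ = d_o³(1−k⁴), so d_s = 40.2·(1−0.771⁴)^(1/3) = 34.76 mm.
Area ratio A_h/A_s = d_o²(1−k²)/d_s² = (1−k²)/(1−k⁴)^(2/3) = 0.5423.
Mass saving = 1 − 0.5423 = 45.8 %.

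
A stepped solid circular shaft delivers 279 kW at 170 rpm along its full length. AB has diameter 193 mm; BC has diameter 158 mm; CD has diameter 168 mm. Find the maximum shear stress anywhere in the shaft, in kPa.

20200 kPa

ω = 2π·170/60 = 17.80 rad/s, so T = P/ω = 279×10³ / 17.80 = 15670 N·m.
Under the same torque, τ_max = 16T/(πd³) is largest where d is smallest — segment BC (d = 158 mm).
τ_max = 16·15670/(π·(0.158)³) = 2.024×10^7 Pa.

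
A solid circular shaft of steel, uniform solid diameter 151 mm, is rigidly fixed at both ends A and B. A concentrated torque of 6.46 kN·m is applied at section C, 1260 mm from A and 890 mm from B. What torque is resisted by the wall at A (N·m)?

2670 N·m

With uniform GJ and both ends fixed, compatibility θ_AC = θ_CB gives T_A·a = T_B·b, together with T_A + T_B = T₀.
T_A = T₀·b/(a+b) = 6460·890/2150 = 2674 N·m; T_B = 3786 N·m.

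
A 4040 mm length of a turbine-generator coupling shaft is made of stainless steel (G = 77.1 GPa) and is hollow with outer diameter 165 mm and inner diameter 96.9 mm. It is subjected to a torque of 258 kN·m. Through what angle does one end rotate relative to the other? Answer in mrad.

211 mrad

J = π(d_o⁴ − d_i⁴)/32 = π(0.165⁴ − 0.0969⁴)/32 = 6.411×10^-5 m⁴.
θ = T·L/(G·J) = 258000 × 4.04 / (77.1×10⁹ × 6.411×10^-5) = 0.2109 rad.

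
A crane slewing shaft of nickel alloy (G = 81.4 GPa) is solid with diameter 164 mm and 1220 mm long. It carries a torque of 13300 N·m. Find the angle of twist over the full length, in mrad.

J = πd⁴/32 = π(0.164)⁴/32 = 7.102×10^-5 m⁴.
θ = T·L/(G·J) = 13300 × 1.22 / (81.4×10⁹ × 7.102×10^-5) = 2.807×10^-3 rad.

2.81 mrad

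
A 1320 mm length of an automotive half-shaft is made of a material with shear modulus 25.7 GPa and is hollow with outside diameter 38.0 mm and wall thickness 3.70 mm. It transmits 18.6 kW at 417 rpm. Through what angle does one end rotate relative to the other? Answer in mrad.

184 mrad

ω = 2π·417/60 = 43.67 rad/s, so T = P/ω = 18.6×10³ / 43.67 = 425.9 N·m.
J = π(d_o⁴ − d_i⁴)/32 = π(0.0380⁴ − 0.0306⁴)/32 = 1.186×10^-7 m⁴.
θ = T·L/(G·J) = 425.9 × 1.32 / (25.7×10⁹ × 1.186×10^-7) = 0.1844 rad.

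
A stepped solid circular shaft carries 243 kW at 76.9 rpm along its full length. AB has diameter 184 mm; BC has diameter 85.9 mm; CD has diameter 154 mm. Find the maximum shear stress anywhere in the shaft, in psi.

35200 psi

ω = 2π·76.9/60 = 8.053 rad/s, so T = P/ω = 243×10³ / 8.053 = 30180 N·m.
Under the same torque, τ_max = 16T/(πd³) is largest where d is smallest — segment BC (d = 85.9 mm).
τ_max = 16·30180/(π·(0.0859)³) = 2.425×10^8 Pa.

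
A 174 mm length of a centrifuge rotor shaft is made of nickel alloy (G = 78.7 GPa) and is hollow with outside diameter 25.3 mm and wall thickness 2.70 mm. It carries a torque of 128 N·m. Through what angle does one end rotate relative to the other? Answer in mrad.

J = π(d_o⁴ − d_i⁴)/32 = π(0.0253⁴ − 0.0199⁴)/32 = 2.483×10^-8 m⁴.
θ = T·L/(G·J) = 128.0 × 0.174 / (78.7×10⁹ × 2.483×10^-8) = 0.01140 rad.

11.4 mrad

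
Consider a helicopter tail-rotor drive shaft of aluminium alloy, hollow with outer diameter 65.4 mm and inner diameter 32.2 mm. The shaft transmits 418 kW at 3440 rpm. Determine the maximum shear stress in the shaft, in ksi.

3.26 ksi

ω = 2π·3440/60 = 360.2 rad/s, so T = P/ω = 418×10³ / 360.2 = 1160 N·m.
J = π(d_o⁴ − d_i⁴)/32 = π(0.0654⁴ − 0.0322⁴)/32 = 1.690×10^-6 m⁴.
τ_max = T·r/J = 1160 × 0.0327 / 1.690×10^-6 = 2.245×10^7 Pa.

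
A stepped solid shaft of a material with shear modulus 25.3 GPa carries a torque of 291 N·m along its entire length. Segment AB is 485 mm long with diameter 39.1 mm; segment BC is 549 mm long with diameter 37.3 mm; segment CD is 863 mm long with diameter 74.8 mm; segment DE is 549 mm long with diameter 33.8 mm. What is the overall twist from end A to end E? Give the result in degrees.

J_AB = π(0.0391)⁴/32 = 2.29×10^-7 m⁴; J_BC = π(0.0373)⁴/32 = 1.90×10^-7 m⁴; J_CD = π(0.0748)⁴/32 = 3.07×10^-6 m⁴; J_DE = π(0.0338)⁴/32 = 1.28×10^-7 m⁴.
θ = (T/G)·Σ L_i/J_i = (291.0/25.3×10⁹)·(0.485/2.29×10^-7 + 0.549/1.90×10^-7 + 0.863/3.07×10^-6 + 0.549/1.28×10^-7) = 0.1101 rad.

6.31°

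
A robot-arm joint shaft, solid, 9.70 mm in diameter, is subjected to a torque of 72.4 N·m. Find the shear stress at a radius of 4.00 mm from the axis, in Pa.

3.33e8 Pa

J = πd⁴/32 = π(0.00970)⁴/32 = 8.691×10^-10 m⁴.
Shear stress varies linearly with radius: τ = T·r/J = 72.40 × 0.00400 / 8.691×10^-10 = 3.332×10^8 Pa.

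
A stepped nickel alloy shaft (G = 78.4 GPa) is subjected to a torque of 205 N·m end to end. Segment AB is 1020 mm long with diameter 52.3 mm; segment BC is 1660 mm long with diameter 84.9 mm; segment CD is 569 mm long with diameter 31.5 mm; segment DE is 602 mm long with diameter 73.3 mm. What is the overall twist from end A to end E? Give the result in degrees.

1.17°

J_AB = π(0.0523)⁴/32 = 7.35×10^-7 m⁴; J_BC = π(0.0849)⁴/32 = 5.10×10^-6 m⁴; J_CD = π(0.0315)⁴/32 = 9.67×10^-8 m⁴; J_DE = π(0.0733)⁴/32 = 2.83×10^-6 m⁴.
θ = (T/G)·Σ L_i/J_i = (205.0/78.4×10⁹)·(1.02/7.35×10^-7 + 1.66/5.10×10^-6 + 0.569/9.67×10^-8 + 0.602/2.83×10^-6) = 0.02043 rad.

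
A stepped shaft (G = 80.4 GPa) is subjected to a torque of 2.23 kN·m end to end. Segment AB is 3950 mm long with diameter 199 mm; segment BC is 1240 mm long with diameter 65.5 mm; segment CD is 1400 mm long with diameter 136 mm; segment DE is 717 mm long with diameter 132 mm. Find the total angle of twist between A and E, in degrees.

J_AB = π(0.199)⁴/32 = 1.54×10^-4 m⁴; J_BC = π(0.0655)⁴/32 = 1.81×10^-6 m⁴; J_CD = π(0.136)⁴/32 = 3.36×10^-5 m⁴; J_DE = π(0.132)⁴/32 = 2.98×10^-5 m⁴.
θ = (T/G)·Σ L_i/J_i = (2230/80.4×10⁹)·(3.95/1.54×10^-4 + 1.24/1.81×10^-6 + 1.40/3.36×10^-5 + 0.717/2.98×10^-5) = 0.02157 rad.

1.24°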